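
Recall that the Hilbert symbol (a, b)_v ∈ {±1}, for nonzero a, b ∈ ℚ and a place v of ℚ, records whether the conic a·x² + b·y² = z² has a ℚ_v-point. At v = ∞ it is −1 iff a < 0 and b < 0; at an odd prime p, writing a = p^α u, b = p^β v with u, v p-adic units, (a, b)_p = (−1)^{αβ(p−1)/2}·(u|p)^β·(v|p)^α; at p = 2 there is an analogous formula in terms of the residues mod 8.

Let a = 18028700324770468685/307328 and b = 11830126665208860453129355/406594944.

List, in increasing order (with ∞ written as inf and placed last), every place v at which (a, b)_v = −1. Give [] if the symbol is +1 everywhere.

[2, 11, 17, 19, 23, 29]

(a, b) ≡ (126730, 2451570) mod (ℚ^×)²; places V = {2, 3, 5, 7, 11, 17, 19, 23, 29, ∞}.
(a,b)_∞: sgn(126730)=+, sgn(2451570)=+, so +1.
(a,b)_29: α=3, u≡24; β=4, v≡19 (mod 29); (24|29)=+1, (19|29)=-1; sign (−1)^0·+1^4·-1^3 = -1.
(a,b)_5: α=1, u≡4; β=1, v≡4 (mod 5); (4|5)=+1, (4|5)=+1; sign (−1)^0·+1^1·+1^1 = +1.
(a,b)_17: α=0, u≡6; β=1, v≡16 (mod 17); (6|17)=-1, (16|17)=+1; sign (−1)^0·-1^1·+1^0 = -1.
(a,b)_11: α=6, u≡6; β=9, v≡7 (mod 11); (6|11)=-1, (7|11)=-1; sign (−1)^0·-1^9·-1^6 = -1.
(a,b)_23: α=3, u≡12; β=3, v≡16 (mod 23); (12|23)=+1, (16|23)=+1; sign (−1)^1·+1^3·+1^3 = -1.
(a,b)_2: α=-7, β=-7; u≡5, v≡1 (mod 8); ε(u)ε(v)=0·0, αω(v)=-7·0, βω(u)=-7·1; sum ≡ 1  ⇒  -1.
(a,b)_7: α=-4, u≡1; β=-6, v≡4 (mod 7); (1|7)=+1, (4|7)=+1; sign (−1)^0·+1^-6·+1^-4 = +1.
(a,b)_19: α=3, u≡7; β=3, v≡1 (mod 19); (7|19)=+1, (1|19)=+1; sign (−1)^1·+1^3·+1^3 = -1.
(a,b)_3: α=0, u≡1; β=-3, v≡2 (mod 3); (1|3)=+1, (2|3)=-1; sign (−1)^0·+1^-3·-1^0 = +1.
(126730, 2451570 / ℚ) ramifies at {2, 11, 17, 19, 23, 29}: a division algebra.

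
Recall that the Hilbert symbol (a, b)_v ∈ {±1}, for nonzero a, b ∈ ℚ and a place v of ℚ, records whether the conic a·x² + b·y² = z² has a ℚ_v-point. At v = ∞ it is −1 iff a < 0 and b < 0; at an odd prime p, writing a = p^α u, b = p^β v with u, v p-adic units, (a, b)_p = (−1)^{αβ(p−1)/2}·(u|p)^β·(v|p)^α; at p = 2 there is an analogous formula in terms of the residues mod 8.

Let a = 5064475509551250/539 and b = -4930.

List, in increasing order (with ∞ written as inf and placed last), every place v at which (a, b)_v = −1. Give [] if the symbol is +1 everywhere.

[5, 29]

(a, b) ≡ (140998, -4930) mod (ℚ^×)²; places V = {2, 3, 5, 7, 11, 13, 17, 29, ∞}.
(a,b)_∞: sgn(140998)=+, sgn(-4930)=−, so +1.
(a,b)_13: α=1, u≡4; β=0, v≡10 (mod 13); (4|13)=+1, (10|13)=+1; sign (−1)^0·+1^0·+1^1 = +1.
(a,b)_7: α=-2, u≡4; β=0, v≡5 (mod 7); (4|7)=+1, (5|7)=-1; sign (−1)^0·+1^0·-1^-2 = +1.
(a,b)_2: α=1, β=1; u≡3, v≡7 (mod 8); ε(u)ε(v)=1·1, αω(v)=1·0, βω(u)=1·1; sum ≡ 0  ⇒  +1.
(a,b)_3: α=2, u≡1; β=0, v≡2 (mod 3); (1|3)=+1, (2|3)=-1; sign (−1)^0·+1^0·-1^2 = +1.
(a,b)_17: α=5, u≡9; β=1, v≡16 (mod 17); (9|17)=+1, (16|17)=+1; sign (−1)^0·+1^1·+1^5 = +1.
(a,b)_11: α=-1, u≡9; β=0, v≡9 (mod 11); (9|11)=+1, (9|11)=+1; sign (−1)^0·+1^0·+1^-1 = +1.
(a,b)_5: α=4, u≡3; β=1, v≡4 (mod 5); (3|5)=-1, (4|5)=+1; sign (−1)^0·-1^1·+1^4 = -1.
(a,b)_29: α=3, u≡3; β=1, v≡4 (mod 29); (3|29)=-1, (4|29)=+1; sign (−1)^0·-1^1·+1^3 = -1.
|Ram(140998, -4930)| = 2, even; anisotropic at {5, 29}.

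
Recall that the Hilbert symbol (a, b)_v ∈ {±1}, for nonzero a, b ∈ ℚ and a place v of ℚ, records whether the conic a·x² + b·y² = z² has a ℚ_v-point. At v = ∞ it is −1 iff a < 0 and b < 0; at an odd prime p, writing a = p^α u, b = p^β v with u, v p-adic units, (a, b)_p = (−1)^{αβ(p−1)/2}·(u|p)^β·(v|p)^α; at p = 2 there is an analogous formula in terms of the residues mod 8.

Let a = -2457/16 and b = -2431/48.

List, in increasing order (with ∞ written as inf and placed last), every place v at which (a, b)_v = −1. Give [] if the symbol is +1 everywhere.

(a, b) ≡ (-273, -7293) mod (ℚ^×)²; places V = {2, 3, 7, 11, 13, 17, ∞}.
(a,b)_2: α=-4, β=-4; u≡7, v≡3 (mod 8); ε(u)ε(v)=1·1, αω(v)=-4·1, βω(u)=-4·0; sum ≡ 1  ⇒  -1.
(a,b)_17: α=0, u≡9; β=1, v≡8 (mod 17); (9|17)=+1, (8|17)=+1; sign (−1)^0·+1^1·+1^0 = +1.
(a,b)_∞: sgn(-273)=−, sgn(-7293)=−, so -1.
(a,b)_13: α=1, u≡2; β=1, v≡11 (mod 13); (2|13)=-1, (11|13)=-1; sign (−1)^0·-1^1·-1^1 = +1.
(a,b)_11: α=0, u≡8; β=1, v≡8 (mod 11); (8|11)=-1, (8|11)=-1; sign (−1)^0·-1^1·-1^0 = -1.
(a,b)_7: α=1, u≡3; β=0, v≡2 (mod 7); (3|7)=-1, (2|7)=+1; sign (−1)^0·-1^0·+1^1 = +1.
(a,b)_3: α=3, u≡2; β=-1, v≡2 (mod 3); (2|3)=-1, (2|3)=-1; sign (−1)^1·-1^-1·-1^3 = -1.
(-273, -7293 / ℚ) ramifies at {2, 3, 11, ∞}: a division algebra.

[2, 3, 11, inf]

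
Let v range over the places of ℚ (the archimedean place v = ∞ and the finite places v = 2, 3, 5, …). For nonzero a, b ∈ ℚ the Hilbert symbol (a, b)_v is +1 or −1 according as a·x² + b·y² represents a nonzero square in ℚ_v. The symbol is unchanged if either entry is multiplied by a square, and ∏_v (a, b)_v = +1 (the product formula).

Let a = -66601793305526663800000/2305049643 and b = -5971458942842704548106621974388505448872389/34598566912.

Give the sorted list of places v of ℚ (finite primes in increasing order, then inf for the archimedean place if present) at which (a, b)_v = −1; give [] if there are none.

[3, 5, 7, 11, 41, inf]

(a, b) ≡ (-3069465, -1234387) mod (ℚ^×)²; places V = {2, 3, 5, 7, 11, 13, 17, 19, 23, 31, 37, 41, ∞}.
(a,b)_7: α=1, u≡5; β=-1, v≡5 (mod 7); (5|7)=-1, (5|7)=-1; sign (−1)^1·-1^-1·-1^1 = -1.
(a,b)_31: α=1, u≡3; β=2, v≡19 (mod 31); (3|31)=-1, (19|31)=+1; sign (−1)^0·-1^2·+1^1 = +1.
(a,b)_23: α=1, u≡7; β=3, v≡18 (mod 23); (7|23)=-1, (18|23)=+1; sign (−1)^1·-1^3·+1^1 = +1.
(a,b)_3: α=-5, u≡1; β=0, v≡2 (mod 3); (1|3)=+1, (2|3)=-1; sign (−1)^0·+1^0·-1^-5 = -1.
(a,b)_37: α=-2, u≡23; β=0, v≡33 (mod 37); (23|37)=-1, (33|37)=+1; sign (−1)^0·-1^0·+1^-2 = +1.
(a,b)_17: α=2, u≡1; β=5, v≡1 (mod 17); (1|17)=+1, (1|17)=+1; sign (−1)^0·+1^5·+1^2 = +1.
(a,b)_5: α=5, u≡3; β=0, v≡3 (mod 5); (3|5)=-1, (3|5)=-1; sign (−1)^0·-1^0·-1^5 = -1.
(a,b)_13: α=-2, u≡10; β=-6, v≡2 (mod 13); (10|13)=+1, (2|13)=-1; sign (−1)^0·+1^-6·-1^-2 = +1.
(a,b)_41: α=-1, u≡31; β=3, v≡7 (mod 41); (31|41)=+1, (7|41)=-1; sign (−1)^0·+1^3·-1^-1 = -1.
(a,b)_∞: sgn(-3069465)=−, sgn(-1234387)=−, so -1.
(a,b)_11: α=6, u≡10; β=9, v≡5 (mod 11); (10|11)=-1, (5|11)=+1; sign (−1)^0·-1^9·+1^6 = -1.
(a,b)_2: α=6, β=-10; u≡7, v≡5 (mod 8); ε(u)ε(v)=1·0, αω(v)=6·1, βω(u)=-10·0; sum ≡ 0  ⇒  +1.
(a,b)_19: α=4, u≡6; β=12, v≡5 (mod 19); (6|19)=+1, (5|19)=+1; sign (−1)^0·+1^12·+1^4 = +1.
(-3069465, -1234387 / ℚ) ramifies at {3, 5, 7, 11, 41, ∞}: a division algebra.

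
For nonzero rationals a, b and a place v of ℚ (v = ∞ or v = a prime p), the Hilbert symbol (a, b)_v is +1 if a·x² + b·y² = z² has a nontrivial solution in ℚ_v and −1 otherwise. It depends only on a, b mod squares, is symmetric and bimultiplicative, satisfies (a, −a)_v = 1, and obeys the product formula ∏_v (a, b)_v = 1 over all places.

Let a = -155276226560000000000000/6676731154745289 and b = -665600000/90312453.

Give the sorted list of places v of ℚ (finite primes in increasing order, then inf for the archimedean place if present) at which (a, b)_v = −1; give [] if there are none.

[5, 11, 13, 17, 29, inf]

Mod squares: a ≡ -224315, b ≡ -5005. Check v ∈ {∞, 2, 3, 5, 7, 11, 13, 17, 19, 29}.
v=3: a=3^-2·(≡1), b=3^-2·(≡2) mod 3; (1|3)=+1, (2|3)=-1; (−1)^{-2·-2·1}·(+1)^-2·(-1)^-2 = +1.
v=∞: -224315 < 0 and -5005 < 0  ⇒  (a,b)_∞ = -1.
v=29: a=29^1·(≡19), b=29^0·(≡21) mod 29; (19|29)=-1, (21|29)=-1; (−1)^{1·0·14}·(-1)^0·(-1)^1 = -1.
v=5: a=5^13·(≡2), b=5^5·(≡1) mod 5; (2|5)=-1, (1|5)=+1; (−1)^{13·5·2}·(-1)^5·(+1)^13 = -1.
v=17: a=17^1·(≡3), b=17^0·(≡12) mod 17; (3|17)=-1, (12|17)=-1; (−1)^{1·0·8}·(-1)^0·(-1)^1 = -1.
v=11: a=11^-2·(≡2), b=11^-1·(≡10) mod 11; (2|11)=-1, (10|11)=-1; (−1)^{-2·-1·5}·(-1)^-1·(-1)^-2 = -1.
v=19: a=19^-10·(≡13), b=19^-4·(≡17) mod 19; (13|19)=-1, (17|19)=+1; (−1)^{-10·-4·9}·(-1)^-4·(+1)^-10 = +1.
v=2: v_2(a)=24, v_2(b)=14; units ≡ 5, 3 (mod 8); ε·ε+αω+βω = 0·1+24·1+14·1 ≡ 0  ⇒  (a,b)_2 = +1.
v=7: a=7^1·(≡1), b=7^-1·(≡6) mod 7; (1|7)=+1, (6|7)=-1; (−1)^{1·-1·3}·(+1)^-1·(-1)^1 = +1.
v=13: a=13^3·(≡9), b=13^1·(≡11) mod 13; (9|13)=+1, (11|13)=-1; (−1)^{3·1·6}·(+1)^1·(-1)^3 = -1.
(-224315, -5005 / ℚ) ramifies at {5, 11, 13, 17, 29, ∞}: a division algebra.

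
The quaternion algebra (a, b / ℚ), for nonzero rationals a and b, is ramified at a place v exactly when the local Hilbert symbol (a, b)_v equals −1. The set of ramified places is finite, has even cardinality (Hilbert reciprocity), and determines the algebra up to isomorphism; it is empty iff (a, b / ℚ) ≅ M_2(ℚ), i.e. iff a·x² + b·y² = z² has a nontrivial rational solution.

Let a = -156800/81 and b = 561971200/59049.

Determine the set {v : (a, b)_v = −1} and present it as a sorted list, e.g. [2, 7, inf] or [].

(a, b) ≡ (-2, 7) mod (ℚ^×)²; places V = {2, 3, 5, 7, ∞}.
(a,b)_3: α=-4, u≡1; β=-10, v≡1 (mod 3); (1|3)=+1, (1|3)=+1; sign (−1)^0·+1^-10·+1^-4 = +1.
(a,b)_∞: sgn(-2)=−, sgn(7)=+, so +1.
(a,b)_2: α=7, β=16; u≡7, v≡7 (mod 8); ε(u)ε(v)=1·1, αω(v)=7·0, βω(u)=16·0; sum ≡ 1  ⇒  -1.
(a,b)_5: α=2, u≡3; β=2, v≡2 (mod 5); (3|5)=-1, (2|5)=-1; sign (−1)^0·-1^2·-1^2 = +1.
(a,b)_7: α=2, u≡5; β=3, v≡2 (mod 7); (5|7)=-1, (2|7)=+1; sign (−1)^0·-1^3·+1^2 = -1.
Ram(-2, 7) = {2, 7}; no ℚ_2-point on the conic.

[2, 7]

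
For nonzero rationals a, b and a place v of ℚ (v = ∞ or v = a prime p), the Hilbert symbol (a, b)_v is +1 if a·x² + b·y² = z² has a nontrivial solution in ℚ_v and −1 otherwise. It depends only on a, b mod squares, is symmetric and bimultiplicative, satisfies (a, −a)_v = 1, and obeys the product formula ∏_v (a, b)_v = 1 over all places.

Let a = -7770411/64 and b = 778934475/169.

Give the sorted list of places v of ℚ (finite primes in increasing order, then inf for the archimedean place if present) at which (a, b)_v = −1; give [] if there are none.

[3, 17]

Mod squares: a ≡ -10659, b ≡ 11. Check v ∈ {∞, 2, 3, 5, 11, 13, 17, 19}.
v=∞: -10659 < 0 and 11 > 0  ⇒  (a,b)_∞ = +1.
v=17: a=17^1·(≡1), b=17^2·(≡7) mod 17; (1|17)=+1, (7|17)=-1; (−1)^{1·2·8}·(+1)^2·(-1)^1 = -1.
v=19: a=19^1·(≡9), b=19^0·(≡16) mod 19; (9|19)=+1, (16|19)=+1; (−1)^{1·0·9}·(+1)^0·(+1)^1 = +1.
v=5: a=5^0·(≡1), b=5^2·(≡1) mod 5; (1|5)=+1, (1|5)=+1; (−1)^{0·2·2}·(+1)^2·(+1)^0 = +1.
v=11: a=11^1·(≡7), b=11^3·(≡9) mod 11; (7|11)=-1, (9|11)=+1; (−1)^{1·3·5}·(-1)^3·(+1)^1 = +1.
v=3: a=3^7·(≡2), b=3^4·(≡2) mod 3; (2|3)=-1, (2|3)=-1; (−1)^{7·4·1}·(-1)^4·(-1)^7 = -1.
v=2: v_2(a)=-6, v_2(b)=0; units ≡ 5, 3 (mod 8); ε·ε+αω+βω = 0·1+-6·1+0·1 ≡ 0  ⇒  (a,b)_2 = +1.
v=13: a=13^0·(≡12), b=13^-2·(≡7) mod 13; (12|13)=+1, (7|13)=-1; (−1)^{0·-2·6}·(+1)^-2·(-1)^0 = +1.
(-10659, 11 / ℚ) ramifies at {3, 17}: a division algebra.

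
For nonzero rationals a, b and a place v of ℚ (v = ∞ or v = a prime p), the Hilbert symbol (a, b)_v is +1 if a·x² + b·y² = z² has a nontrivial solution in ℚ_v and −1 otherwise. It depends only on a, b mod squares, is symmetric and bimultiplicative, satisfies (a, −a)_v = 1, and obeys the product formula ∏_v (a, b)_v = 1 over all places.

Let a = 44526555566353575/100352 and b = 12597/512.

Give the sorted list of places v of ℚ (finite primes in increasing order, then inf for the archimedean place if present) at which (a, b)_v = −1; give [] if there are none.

Mod squares: a ≡ 277134, b ≡ 25194. Check v ∈ {∞, 2, 3, 5, 7, 11, 13, 17, 19}.
v=5: a=5^2·(≡4), b=5^0·(≡1) mod 5; (4|5)=+1, (1|5)=+1; (−1)^{2·0·2}·(+1)^0·(+1)^2 = +1.
v=17: a=17^3·(≡2), b=17^1·(≡5) mod 17; (2|17)=+1, (5|17)=-1; (−1)^{3·1·8}·(+1)^1·(-1)^3 = -1.
v=3: a=3^7·(≡2), b=3^1·(≡1) mod 3; (2|3)=-1, (1|3)=+1; (−1)^{7·1·1}·(-1)^1·(+1)^7 = +1.
v=19: a=19^3·(≡3), b=19^1·(≡2) mod 19; (3|19)=-1, (2|19)=-1; (−1)^{3·1·9}·(-1)^1·(-1)^3 = -1.
v=7: a=7^-2·(≡2), b=7^0·(≡4) mod 7; (2|7)=+1, (4|7)=+1; (−1)^{-2·0·3}·(+1)^0·(+1)^-2 = +1.
v=11: a=11^1·(≡3), b=11^0·(≡4) mod 11; (3|11)=+1, (4|11)=+1; (−1)^{1·0·5}·(+1)^0·(+1)^1 = +1.
v=∞: 277134 > 0 and 25194 > 0  ⇒  (a,b)_∞ = +1.
v=13: a=13^3·(≡6), b=13^1·(≡4) mod 13; (6|13)=-1, (4|13)=+1; (−1)^{3·1·6}·(-1)^1·(+1)^3 = -1.
v=2: v_2(a)=-11, v_2(b)=-9; units ≡ 7, 5 (mod 8); ε·ε+αω+βω = 1·0+-11·1+-9·0 ≡ 1  ⇒  (a,b)_2 = -1.
Ram(277134, 25194) = {2, 13, 17, 19}; no ℚ_2-point on the conic.

[2, 13, 17, 19]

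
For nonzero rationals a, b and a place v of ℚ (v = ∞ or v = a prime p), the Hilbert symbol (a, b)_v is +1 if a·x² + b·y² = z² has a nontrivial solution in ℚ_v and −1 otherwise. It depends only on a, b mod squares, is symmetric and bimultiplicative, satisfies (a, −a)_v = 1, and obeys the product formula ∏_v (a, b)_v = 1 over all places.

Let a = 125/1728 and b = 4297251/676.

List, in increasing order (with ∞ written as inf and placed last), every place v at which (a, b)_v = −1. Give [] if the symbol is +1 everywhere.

[2, 23, 31, 41]

(a, b) ≡ (15, 87699) mod (ℚ^×)²; places V = {2, 3, 5, 7, 13, 23, 31, 41, ∞}.
(a,b)_41: α=0, u≡14; β=1, v≡11 (mod 41); (14|41)=-1, (11|41)=-1; sign (−1)^0·-1^1·-1^0 = -1.
(a,b)_3: α=-3, u≡2; β=1, v≡1 (mod 3); (2|3)=-1, (1|3)=+1; sign (−1)^1·-1^1·+1^-3 = +1.
(a,b)_23: α=0, u≡11; β=1, v≡6 (mod 23); (11|23)=-1, (6|23)=+1; sign (−1)^0·-1^1·+1^0 = -1.
(a,b)_5: α=3, u≡2; β=0, v≡1 (mod 5); (2|5)=-1, (1|5)=+1; sign (−1)^0·-1^0·+1^3 = +1.
(a,b)_2: α=-6, β=-2; u≡7, v≡3 (mod 8); ε(u)ε(v)=1·1, αω(v)=-6·1, βω(u)=-2·0; sum ≡ 1  ⇒  -1.
(a,b)_31: α=0, u≡27; β=1, v≡7 (mod 31); (27|31)=-1, (7|31)=+1; sign (−1)^0·-1^1·+1^0 = -1.
(a,b)_∞: sgn(15)=+, sgn(87699)=+, so +1.
(a,b)_13: α=0, u≡5; β=-2, v≡9 (mod 13); (5|13)=-1, (9|13)=+1; sign (−1)^0·-1^-2·+1^0 = +1.
(a,b)_7: α=0, u≡1; β=2, v≡6 (mod 7); (1|7)=+1, (6|7)=-1; sign (−1)^0·+1^2·-1^0 = +1.
|Ram(15, 87699)| = 4, even; anisotropic at {2, 23, 31, 41}.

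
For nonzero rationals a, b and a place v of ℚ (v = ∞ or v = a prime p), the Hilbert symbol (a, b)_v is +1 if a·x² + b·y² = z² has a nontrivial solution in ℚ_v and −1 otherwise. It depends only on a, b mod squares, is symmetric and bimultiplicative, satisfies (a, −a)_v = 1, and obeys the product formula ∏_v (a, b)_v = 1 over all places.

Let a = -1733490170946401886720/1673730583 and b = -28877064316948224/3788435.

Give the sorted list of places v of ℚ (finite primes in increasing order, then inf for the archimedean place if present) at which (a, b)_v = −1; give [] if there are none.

Mod squares: a ≡ -910, b ≡ -303485. Check v ∈ {∞, 2, 3, 5, 7, 13, 19, 23, 29, 47}.
v=19: a=19^2·(≡10), b=19^2·(≡18) mod 19; (10|19)=-1, (18|19)=-1; (−1)^{2·2·9}·(-1)^2·(-1)^2 = +1.
v=13: a=13^1·(≡5), b=13^1·(≡10) mod 13; (5|13)=-1, (10|13)=+1; (−1)^{1·1·6}·(-1)^1·(+1)^1 = -1.
v=∞: -910 < 0 and -303485 < 0  ⇒  (a,b)_∞ = -1.
v=3: a=3^6·(≡2), b=3^4·(≡1) mod 3; (2|3)=-1, (1|3)=+1; (−1)^{6·4·1}·(-1)^4·(+1)^6 = +1.
v=5: a=5^1·(≡2), b=5^-1·(≡3) mod 5; (2|5)=-1, (3|5)=-1; (−1)^{1·-1·2}·(-1)^-1·(-1)^1 = +1.
v=47: a=47^-4·(≡13), b=47^-2·(≡31) mod 47; (13|47)=-1, (31|47)=-1; (−1)^{-4·-2·23}·(-1)^-2·(-1)^-4 = +1.
v=7: a=7^-3·(≡6), b=7^-3·(≡6) mod 7; (6|7)=-1, (6|7)=-1; (−1)^{-3·-3·3}·(-1)^-3·(-1)^-3 = -1.
v=2: v_2(a)=9, v_2(b)=8; units ≡ 1, 3 (mod 8); ε·ε+αω+βω = 0·1+9·1+8·0 ≡ 1  ⇒  (a,b)_2 = -1.
v=23: a=23^4·(≡11), b=23^3·(≡14) mod 23; (11|23)=-1, (14|23)=-1; (−1)^{4·3·11}·(-1)^3·(-1)^4 = -1.
v=29: a=29^4·(≡15), b=29^3·(≡4) mod 29; (15|29)=-1, (4|29)=+1; (−1)^{4·3·14}·(-1)^3·(+1)^4 = -1.
Ram(-910, -303485) = {2, 7, 13, 23, 29, ∞}; no ℚ_2-point on the conic.

[2, 7, 13, 23, 29, inf]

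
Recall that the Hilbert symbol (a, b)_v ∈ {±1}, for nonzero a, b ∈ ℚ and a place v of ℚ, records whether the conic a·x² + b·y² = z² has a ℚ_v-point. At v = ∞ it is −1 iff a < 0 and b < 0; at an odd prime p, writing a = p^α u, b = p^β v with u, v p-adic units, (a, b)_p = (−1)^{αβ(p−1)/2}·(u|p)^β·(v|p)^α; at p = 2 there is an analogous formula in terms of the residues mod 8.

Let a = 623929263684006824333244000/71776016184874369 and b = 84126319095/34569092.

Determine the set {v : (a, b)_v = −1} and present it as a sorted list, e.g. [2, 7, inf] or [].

Mod squares: a ≡ 5510, b ≡ 96135. Check v ∈ {∞, 2, 3, 5, 7, 13, 17, 19, 23, 29, 31}.
v=31: a=31^-6·(≡17), b=31^-2·(≡10) mod 31; (17|31)=-1, (10|31)=+1; (−1)^{-6·-2·15}·(-1)^-2·(+1)^-6 = +1.
v=2: v_2(a)=5, v_2(b)=-2; units ≡ 3, 7 (mod 8); ε·ε+αω+βω = 1·1+5·0+-2·1 ≡ 1  ⇒  (a,b)_2 = -1.
v=23: a=23^-4·(≡13), b=23^-2·(≡12) mod 23; (13|23)=+1, (12|23)=+1; (−1)^{-4·-2·11}·(+1)^-2·(+1)^-4 = +1.
v=29: a=29^7·(≡22), b=29^3·(≡5) mod 29; (22|29)=+1, (5|29)=+1; (−1)^{7·3·14}·(+1)^3·(+1)^7 = +1.
v=13: a=13^2·(≡8), b=13^1·(≡8) mod 13; (8|13)=-1, (8|13)=-1; (−1)^{2·1·6}·(-1)^1·(-1)^2 = -1.
v=19: a=19^5·(≡7), b=19^2·(≡12) mod 19; (7|19)=+1, (12|19)=-1; (−1)^{5·2·9}·(+1)^2·(-1)^5 = -1.
v=∞: 5510 > 0 and 96135 > 0  ⇒  (a,b)_∞ = +1.
v=7: a=7^4·(≡1), b=7^2·(≡2) mod 7; (1|7)=+1, (2|7)=+1; (−1)^{4·2·3}·(+1)^2·(+1)^4 = +1.
v=5: a=5^3·(≡3), b=5^1·(≡2) mod 5; (3|5)=-1, (2|5)=-1; (−1)^{3·1·2}·(-1)^1·(-1)^3 = +1.
v=3: a=3^2·(≡2), b=3^1·(≡2) mod 3; (2|3)=-1, (2|3)=-1; (−1)^{2·1·1}·(-1)^1·(-1)^2 = -1.
v=17: a=17^-2·(≡8), b=17^-1·(≡11) mod 17; (8|17)=+1, (11|17)=-1; (−1)^{-2·-1·8}·(+1)^-1·(-1)^-2 = +1.
(5510, 96135 / ℚ) ramifies at {2, 3, 13, 19}: a division algebra.

[2, 3, 13, 19]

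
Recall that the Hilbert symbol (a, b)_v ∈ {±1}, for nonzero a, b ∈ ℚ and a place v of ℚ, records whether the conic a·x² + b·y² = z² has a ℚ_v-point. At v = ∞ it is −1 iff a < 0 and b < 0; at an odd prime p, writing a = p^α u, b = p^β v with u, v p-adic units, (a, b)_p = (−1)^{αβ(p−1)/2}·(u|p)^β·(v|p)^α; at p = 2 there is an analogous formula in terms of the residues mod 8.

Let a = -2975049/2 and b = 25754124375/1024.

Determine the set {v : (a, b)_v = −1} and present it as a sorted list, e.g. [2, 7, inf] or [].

[2, 7, 41, 43]

(a, b) ≡ (-8162, 93439) mod (ℚ^×)²; places V = {2, 3, 5, 7, 11, 41, 43, 53, ∞}.
(a,b)_2: α=-1, β=-10; u≡7, v≡7 (mod 8); ε(u)ε(v)=1·1, αω(v)=-1·0, βω(u)=-10·0; sum ≡ 1  ⇒  -1.
(a,b)_∞: sgn(-8162)=−, sgn(93439)=+, so +1.
(a,b)_3: α=6, u≡1; β=2, v≡1 (mod 3); (1|3)=+1, (1|3)=+1; sign (−1)^0·+1^2·+1^6 = +1.
(a,b)_11: α=1, u≡10; β=0, v≡1 (mod 11); (10|11)=-1, (1|11)=+1; sign (−1)^0·-1^0·+1^1 = +1.
(a,b)_53: α=1, u≡50; β=1, v≡5 (mod 53); (50|53)=-1, (5|53)=-1; sign (−1)^0·-1^1·-1^1 = +1.
(a,b)_43: α=0, u≡39; β=1, v≡9 (mod 43); (39|43)=-1, (9|43)=+1; sign (−1)^0·-1^1·+1^0 = -1.
(a,b)_41: α=0, u≡17; β=1, v≡22 (mod 41); (17|41)=-1, (22|41)=-1; sign (−1)^0·-1^1·-1^0 = -1.
(a,b)_5: α=0, u≡3; β=4, v≡1 (mod 5); (3|5)=-1, (1|5)=+1; sign (−1)^0·-1^4·+1^0 = +1.
(a,b)_7: α=1, u≡6; β=2, v≡6 (mod 7); (6|7)=-1, (6|7)=-1; sign (−1)^0·-1^2·-1^1 = -1.
|Ram(-8162, 93439)| = 4, even; anisotropic at {2, 7, 41, 43}.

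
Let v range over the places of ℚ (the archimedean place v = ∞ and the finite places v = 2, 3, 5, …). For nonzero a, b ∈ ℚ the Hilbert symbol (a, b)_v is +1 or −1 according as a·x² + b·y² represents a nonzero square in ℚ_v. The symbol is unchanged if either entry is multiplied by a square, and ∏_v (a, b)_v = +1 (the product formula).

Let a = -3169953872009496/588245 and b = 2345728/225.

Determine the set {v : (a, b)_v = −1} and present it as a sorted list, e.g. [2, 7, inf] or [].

[2, 5, 13, 17]

Mod squares: a ≡ -41470, b ≡ 187. Check v ∈ {∞, 2, 3, 5, 7, 11, 13, 17, 19, 29}.
v=11: a=11^3·(≡5), b=11^1·(≡7) mod 11; (5|11)=+1, (7|11)=-1; (−1)^{3·1·5}·(+1)^1·(-1)^3 = +1.
v=7: a=7^-6·(≡6), b=7^2·(≡6) mod 7; (6|7)=-1, (6|7)=-1; (−1)^{-6·2·3}·(-1)^2·(-1)^-6 = +1.
v=3: a=3^2·(≡2), b=3^-2·(≡1) mod 3; (2|3)=-1, (1|3)=+1; (−1)^{2·-2·1}·(-1)^-2·(+1)^2 = +1.
v=29: a=29^3·(≡4), b=29^0·(≡20) mod 29; (4|29)=+1, (20|29)=+1; (−1)^{3·0·14}·(+1)^0·(+1)^3 = +1.
v=2: v_2(a)=3, v_2(b)=8; units ≡ 1, 3 (mod 8); ε·ε+αω+βω = 0·1+3·1+8·0 ≡ 1  ⇒  (a,b)_2 = -1.
v=19: a=19^2·(≡9), b=19^0·(≡4) mod 19; (9|19)=+1, (4|19)=+1; (−1)^{2·0·9}·(+1)^0·(+1)^2 = +1.
v=5: a=5^-1·(≡1), b=5^-2·(≡2) mod 5; (1|5)=+1, (2|5)=-1; (−1)^{-1·-2·2}·(+1)^-2·(-1)^-1 = -1.
v=17: a=17^2·(≡14), b=17^1·(≡3) mod 17; (14|17)=-1, (3|17)=-1; (−1)^{2·1·8}·(-1)^1·(-1)^2 = -1.
v=13: a=13^1·(≡2), b=13^0·(≡2) mod 13; (2|13)=-1, (2|13)=-1; (−1)^{1·0·6}·(-1)^0·(-1)^1 = -1.
v=∞: -41470 < 0 and 187 > 0  ⇒  (a,b)_∞ = +1.
|Ram(-41470, 187)| = 4, even; anisotropic at {2, 5, 13, 17}.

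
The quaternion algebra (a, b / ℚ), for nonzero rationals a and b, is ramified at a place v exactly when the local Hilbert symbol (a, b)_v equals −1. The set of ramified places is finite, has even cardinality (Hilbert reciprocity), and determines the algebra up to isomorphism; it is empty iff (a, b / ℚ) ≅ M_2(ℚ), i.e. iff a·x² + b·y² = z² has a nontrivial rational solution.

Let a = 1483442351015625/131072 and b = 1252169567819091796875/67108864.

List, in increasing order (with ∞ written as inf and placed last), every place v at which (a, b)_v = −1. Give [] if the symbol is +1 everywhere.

[2, 3, 5, 11, 13, 17]

(a, b) ≡ (3570, 3003) mod (ℚ^×)²; places V = {2, 3, 5, 7, 11, 13, 17, ∞}.
(a,b)_13: α=2, u≡6; β=3, v≡12 (mod 13); (6|13)=-1, (12|13)=+1; sign (−1)^0·-1^3·+1^2 = -1.
(a,b)_2: α=-17, β=-26; u≡1, v≡3 (mod 8); ε(u)ε(v)=0·1, αω(v)=-17·1, βω(u)=-26·0; sum ≡ 1  ⇒  -1.
(a,b)_17: α=3, u≡14; β=4, v≡12 (mod 17); (14|17)=-1, (12|17)=-1; sign (−1)^0·-1^4·-1^3 = -1.
(a,b)_5: α=7, u≡4; β=12, v≡3 (mod 5); (4|5)=+1, (3|5)=-1; sign (−1)^0·+1^12·-1^7 = -1.
(a,b)_∞: sgn(3570)=+, sgn(3003)=+, so +1.
(a,b)_3: α=3, u≡2; β=1, v≡2 (mod 3); (2|3)=-1, (2|3)=-1; sign (−1)^1·-1^1·-1^3 = -1.
(a,b)_11: α=2, u≡2; β=3, v≡9 (mod 11); (2|11)=-1, (9|11)=+1; sign (−1)^0·-1^3·+1^2 = -1.
(a,b)_7: α=1, u≡6; β=1, v≡4 (mod 7); (6|7)=-1, (4|7)=+1; sign (−1)^1·-1^1·+1^1 = +1.
(3570, 3003 / ℚ) ramifies at {2, 3, 5, 11, 13, 17}: a division algebra.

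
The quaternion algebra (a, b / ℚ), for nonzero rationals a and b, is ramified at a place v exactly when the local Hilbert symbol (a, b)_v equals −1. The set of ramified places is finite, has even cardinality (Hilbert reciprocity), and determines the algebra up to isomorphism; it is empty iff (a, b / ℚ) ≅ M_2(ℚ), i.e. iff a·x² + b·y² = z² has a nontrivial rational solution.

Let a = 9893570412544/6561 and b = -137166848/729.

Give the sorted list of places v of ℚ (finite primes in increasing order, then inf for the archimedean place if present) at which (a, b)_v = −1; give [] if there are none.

[2, 23]

Mod squares: a ≡ 91, b ≡ -2093. Check v ∈ {∞, 2, 3, 7, 13, 23}.
v=13: a=13^1·(≡11), b=13^1·(≡11) mod 13; (11|13)=-1, (11|13)=-1; (−1)^{1·1·6}·(-1)^1·(-1)^1 = +1.
v=23: a=23^2·(≡11), b=23^1·(≡2) mod 23; (11|23)=-1, (2|23)=+1; (−1)^{2·1·11}·(-1)^1·(+1)^2 = -1.
v=∞: 91 > 0 and -2093 < 0  ⇒  (a,b)_∞ = +1.
v=2: v_2(a)=22, v_2(b)=16; units ≡ 3, 3 (mod 8); ε·ε+αω+βω = 1·1+22·1+16·1 ≡ 1  ⇒  (a,b)_2 = -1.
v=3: a=3^-8·(≡1), b=3^-6·(≡1) mod 3; (1|3)=+1, (1|3)=+1; (−1)^{-8·-6·1}·(+1)^-6·(+1)^-8 = +1.
v=7: a=7^3·(≡3), b=7^1·(≡4) mod 7; (3|7)=-1, (4|7)=+1; (−1)^{3·1·3}·(-1)^1·(+1)^3 = +1.
Ram(91, -2093) = {2, 23}; no ℚ_2-point on the conic.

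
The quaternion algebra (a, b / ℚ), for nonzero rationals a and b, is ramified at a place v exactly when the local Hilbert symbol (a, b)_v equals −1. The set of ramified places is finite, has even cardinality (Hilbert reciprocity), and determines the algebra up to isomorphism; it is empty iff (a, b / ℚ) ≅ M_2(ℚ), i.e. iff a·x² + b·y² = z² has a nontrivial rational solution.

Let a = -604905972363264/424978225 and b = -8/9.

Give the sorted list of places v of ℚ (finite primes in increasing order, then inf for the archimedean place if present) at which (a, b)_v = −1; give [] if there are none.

(a, b) ≡ (-759, -2) mod (ℚ^×)²; places V = {2, 3, 5, 7, 11, 13, 19, 23, 29, 31, 37, ∞}.
(a,b)_11: α=1, u≡10; β=0, v≡4 (mod 11); (10|11)=-1, (4|11)=+1; sign (−1)^0·-1^0·+1^1 = +1.
(a,b)_37: α=2, u≡8; β=0, v≡32 (mod 37); (8|37)=-1, (32|37)=-1; sign (−1)^0·-1^0·-1^2 = +1.
(a,b)_5: α=-2, u≡4; β=0, v≡3 (mod 5); (4|5)=+1, (3|5)=-1; sign (−1)^0·+1^0·-1^-2 = +1.
(a,b)_3: α=1, u≡2; β=-2, v≡1 (mod 3); (2|3)=-1, (1|3)=+1; sign (−1)^0·-1^-2·+1^1 = +1.
(a,b)_∞: sgn(-759)=−, sgn(-2)=−, so -1.
(a,b)_7: α=-2, u≡4; β=0, v≡3 (mod 7); (4|7)=+1, (3|7)=-1; sign (−1)^0·+1^0·-1^-2 = +1.
(a,b)_29: α=2, u≡4; β=0, v≡12 (mod 29); (4|29)=+1, (12|29)=-1; sign (−1)^0·+1^0·-1^2 = +1.
(a,b)_2: α=12, β=3; u≡1, v≡7 (mod 8); ε(u)ε(v)=0·1, αω(v)=12·0, βω(u)=3·0; sum ≡ 0  ⇒  +1.
(a,b)_23: α=1, u≡6; β=0, v≡17 (mod 23); (6|23)=+1, (17|23)=-1; sign (−1)^0·+1^0·-1^1 = -1.
(a,b)_13: α=2, u≡6; β=0, v≡2 (mod 13); (6|13)=-1, (2|13)=-1; sign (−1)^0·-1^0·-1^2 = +1.
(a,b)_31: α=-2, u≡25; β=0, v≡6 (mod 31); (25|31)=+1, (6|31)=-1; sign (−1)^0·+1^0·-1^-2 = +1.
(a,b)_19: α=-2, u≡1; β=0, v≡16 (mod 19); (1|19)=+1, (16|19)=+1; sign (−1)^0·+1^0·+1^-2 = +1.
(-759, -2 / ℚ) ramifies at {23, ∞}: a division algebra.

[23, inf]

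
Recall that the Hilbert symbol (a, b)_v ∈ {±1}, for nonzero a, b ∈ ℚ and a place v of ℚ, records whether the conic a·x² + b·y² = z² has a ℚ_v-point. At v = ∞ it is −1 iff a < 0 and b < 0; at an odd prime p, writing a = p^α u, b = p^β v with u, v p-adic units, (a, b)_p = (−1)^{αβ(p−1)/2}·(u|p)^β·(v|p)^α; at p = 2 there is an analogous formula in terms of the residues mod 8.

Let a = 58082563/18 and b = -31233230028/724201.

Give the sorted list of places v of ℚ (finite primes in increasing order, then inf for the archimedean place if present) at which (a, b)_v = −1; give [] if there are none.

Mod squares: a ≡ 84854, b ≡ -42427. Check v ∈ {∞, 2, 3, 7, 11, 13, 19, 23, 29, 37}.
v=23: a=23^0·(≡10), b=23^-2·(≡2) mod 23; (10|23)=-1, (2|23)=+1; (−1)^{0·-2·11}·(-1)^-2·(+1)^0 = +1.
v=11: a=11^1·(≡5), b=11^3·(≡3) mod 11; (5|11)=+1, (3|11)=+1; (−1)^{1·3·5}·(+1)^3·(+1)^1 = -1.
v=37: a=37^2·(≡24), b=37^-2·(≡3) mod 37; (24|37)=-1, (3|37)=+1; (−1)^{2·-2·18}·(-1)^-2·(+1)^2 = +1.
v=19: a=19^1·(≡9), b=19^1·(≡11) mod 19; (9|19)=+1, (11|19)=+1; (−1)^{1·1·9}·(+1)^1·(+1)^1 = -1.
v=3: a=3^-2·(≡2), b=3^2·(≡2) mod 3; (2|3)=-1, (2|3)=-1; (−1)^{-2·2·1}·(-1)^2·(-1)^-2 = +1.
v=29: a=29^1·(≡14), b=29^1·(≡1) mod 29; (14|29)=-1, (1|29)=+1; (−1)^{1·1·14}·(-1)^1·(+1)^1 = -1.
v=7: a=7^1·(≡6), b=7^1·(≡1) mod 7; (6|7)=-1, (1|7)=+1; (−1)^{1·1·3}·(-1)^1·(+1)^1 = +1.
v=13: a=13^0·(≡9), b=13^2·(≡7) mod 13; (9|13)=+1, (7|13)=-1; (−1)^{0·2·6}·(+1)^2·(-1)^0 = +1.
v=2: v_2(a)=-1, v_2(b)=2; units ≡ 3, 5 (mod 8); ε·ε+αω+βω = 1·0+-1·1+2·1 ≡ 1  ⇒  (a,b)_2 = -1.
v=∞: 84854 > 0 and -42427 < 0  ⇒  (a,b)_∞ = +1.
Ram(84854, -42427) = {2, 11, 19, 29}; no ℚ_2-point on the conic.

[2, 11, 19, 29]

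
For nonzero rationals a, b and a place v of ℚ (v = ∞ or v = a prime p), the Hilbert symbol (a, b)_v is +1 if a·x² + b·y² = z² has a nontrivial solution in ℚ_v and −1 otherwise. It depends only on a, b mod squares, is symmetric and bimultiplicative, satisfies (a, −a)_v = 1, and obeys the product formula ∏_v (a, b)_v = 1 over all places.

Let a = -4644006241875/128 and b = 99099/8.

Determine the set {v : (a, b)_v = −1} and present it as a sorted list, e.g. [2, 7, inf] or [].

[3, 7, 11, 13]

(a, b) ≡ (-6006, 182) mod (ℚ^×)²; places V = {2, 3, 5, 7, 11, 13, ∞}.
(a,b)_∞: sgn(-6006)=−, sgn(182)=+, so +1.
(a,b)_7: α=1, u≡6; β=1, v≡3 (mod 7); (6|7)=-1, (3|7)=-1; sign (−1)^1·-1^1·-1^1 = -1.
(a,b)_2: α=-7, β=-3; u≡5, v≡3 (mod 8); ε(u)ε(v)=0·1, αω(v)=-7·1, βω(u)=-3·1; sum ≡ 0  ⇒  +1.
(a,b)_11: α=5, u≡4; β=2, v≡2 (mod 11); (4|11)=+1, (2|11)=-1; sign (−1)^0·+1^2·-1^5 = -1.
(a,b)_5: α=4, u≡1; β=0, v≡3 (mod 5); (1|5)=+1, (3|5)=-1; sign (−1)^0·+1^0·-1^4 = +1.
(a,b)_3: α=1, u≡2; β=2, v≡2 (mod 3); (2|3)=-1, (2|3)=-1; sign (−1)^0·-1^2·-1^1 = -1.
(a,b)_13: α=3, u≡2; β=1, v≡12 (mod 13); (2|13)=-1, (12|13)=+1; sign (−1)^0·-1^1·+1^3 = -1.
|Ram(-6006, 182)| = 4, even; anisotropic at {3, 7, 11, 13}.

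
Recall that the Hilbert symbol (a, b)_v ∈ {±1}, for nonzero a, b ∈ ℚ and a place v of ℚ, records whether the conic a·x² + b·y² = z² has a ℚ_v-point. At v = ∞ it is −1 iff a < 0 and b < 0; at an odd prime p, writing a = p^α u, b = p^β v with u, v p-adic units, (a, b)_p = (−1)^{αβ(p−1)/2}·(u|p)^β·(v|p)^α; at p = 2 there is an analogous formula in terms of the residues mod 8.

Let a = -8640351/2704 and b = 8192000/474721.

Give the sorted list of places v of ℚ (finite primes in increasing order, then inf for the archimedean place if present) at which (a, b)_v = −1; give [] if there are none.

[3, 37]

Mod squares: a ≡ -111, b ≡ 5. Check v ∈ {∞, 2, 3, 5, 13, 31, 37, 53}.
v=13: a=13^-2·(≡7), b=13^-2·(≡11) mod 13; (7|13)=-1, (11|13)=-1; (−1)^{-2·-2·6}·(-1)^-2·(-1)^-2 = +1.
v=31: a=31^2·(≡22), b=31^0·(≡7) mod 31; (22|31)=-1, (7|31)=+1; (−1)^{2·0·15}·(-1)^0·(+1)^2 = +1.
v=3: a=3^5·(≡2), b=3^0·(≡2) mod 3; (2|3)=-1, (2|3)=-1; (−1)^{5·0·1}·(-1)^0·(-1)^5 = -1.
v=53: a=53^0·(≡27), b=53^-2·(≡32) mod 53; (27|53)=-1, (32|53)=-1; (−1)^{0·-2·26}·(-1)^-2·(-1)^0 = +1.
v=2: v_2(a)=-4, v_2(b)=16; units ≡ 1, 5 (mod 8); ε·ε+αω+βω = 0·0+-4·1+16·0 ≡ 0  ⇒  (a,b)_2 = +1.
v=∞: -111 < 0 and 5 > 0  ⇒  (a,b)_∞ = +1.
v=5: a=5^0·(≡1), b=5^3·(≡1) mod 5; (1|5)=+1, (1|5)=+1; (−1)^{0·3·2}·(+1)^3·(+1)^0 = +1.
v=37: a=37^1·(≡7), b=37^0·(≡35) mod 37; (7|37)=+1, (35|37)=-1; (−1)^{1·0·18}·(+1)^0·(-1)^1 = -1.
|Ram(-111, 5)| = 2, even; anisotropic at {3, 37}.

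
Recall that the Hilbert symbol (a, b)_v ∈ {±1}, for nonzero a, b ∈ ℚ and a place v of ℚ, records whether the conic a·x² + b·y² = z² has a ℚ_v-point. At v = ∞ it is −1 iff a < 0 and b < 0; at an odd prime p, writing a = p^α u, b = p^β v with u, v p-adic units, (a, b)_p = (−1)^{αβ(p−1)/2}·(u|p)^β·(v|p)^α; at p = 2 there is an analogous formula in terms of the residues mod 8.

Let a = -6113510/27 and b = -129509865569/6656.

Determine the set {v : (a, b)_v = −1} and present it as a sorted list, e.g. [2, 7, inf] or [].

[3, 13, 41, inf]

(a, b) ≡ (-18340530, -1066) mod (ℚ^×)²; places V = {2, 3, 5, 7, 13, 31, 37, 41, ∞}.
(a,b)_37: α=1, u≡21; β=2, v≡4 (mod 37); (21|37)=+1, (4|37)=+1; sign (−1)^0·+1^2·+1^1 = +1.
(a,b)_2: α=1, β=-9; u≡7, v≡3 (mod 8); ε(u)ε(v)=1·1, αω(v)=1·1, βω(u)=-9·0; sum ≡ 0  ⇒  +1.
(a,b)_∞: sgn(-18340530)=−, sgn(-1066)=−, so -1.
(a,b)_5: α=1, u≡4; β=0, v≡1 (mod 5); (4|5)=+1, (1|5)=+1; sign (−1)^0·+1^0·+1^1 = +1.
(a,b)_41: α=1, u≡20; β=1, v≡13 (mod 41); (20|41)=+1, (13|41)=-1; sign (−1)^0·+1^1·-1^1 = -1.
(a,b)_3: α=-3, u≡1; β=0, v≡2 (mod 3); (1|3)=+1, (2|3)=-1; sign (−1)^0·+1^0·-1^-3 = -1.
(a,b)_13: α=1, u≡5; β=-1, v≡4 (mod 13); (5|13)=-1, (4|13)=+1; sign (−1)^0·-1^-1·+1^1 = -1.
(a,b)_31: α=1, u≡28; β=2, v≡2 (mod 31); (28|31)=+1, (2|31)=+1; sign (−1)^0·+1^2·+1^1 = +1.
(a,b)_7: α=0, u≡4; β=4, v≡6 (mod 7); (4|7)=+1, (6|7)=-1; sign (−1)^0·+1^4·-1^0 = +1.
|Ram(-18340530, -1066)| = 4, even; anisotropic at {3, 13, 41, ∞}.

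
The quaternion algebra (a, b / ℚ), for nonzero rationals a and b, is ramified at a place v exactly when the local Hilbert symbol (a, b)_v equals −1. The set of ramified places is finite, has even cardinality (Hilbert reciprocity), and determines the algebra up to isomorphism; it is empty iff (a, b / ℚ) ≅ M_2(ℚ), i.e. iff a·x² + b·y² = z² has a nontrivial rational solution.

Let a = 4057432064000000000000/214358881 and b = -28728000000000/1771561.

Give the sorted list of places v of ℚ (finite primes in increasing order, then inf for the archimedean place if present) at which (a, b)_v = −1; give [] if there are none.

[2, 3, 7, 19]

Mod squares: a ≡ 14, b ≡ -1995. Check v ∈ {∞, 2, 3, 5, 7, 11, 19}.
v=3: a=3^0·(≡2), b=3^3·(≡1) mod 3; (2|3)=-1, (1|3)=+1; (−1)^{0·3·1}·(-1)^3·(+1)^0 = -1.
v=19: a=19^2·(≡12), b=19^1·(≡11) mod 19; (12|19)=-1, (11|19)=+1; (−1)^{2·1·9}·(-1)^1·(+1)^2 = -1.
v=5: a=5^12·(≡4), b=5^9·(≡4) mod 5; (4|5)=+1, (4|5)=+1; (−1)^{12·9·2}·(+1)^9·(+1)^12 = +1.
v=2: v_2(a)=27, v_2(b)=12; units ≡ 7, 5 (mod 8); ε·ε+αω+βω = 1·0+27·1+12·0 ≡ 1  ⇒  (a,b)_2 = -1.
v=7: a=7^3·(≡2), b=7^1·(≡2) mod 7; (2|7)=+1, (2|7)=+1; (−1)^{3·1·3}·(+1)^1·(+1)^3 = -1.
v=∞: 14 > 0 and -1995 < 0  ⇒  (a,b)_∞ = +1.
v=11: a=11^-8·(≡4), b=11^-6·(≡7) mod 11; (4|11)=+1, (7|11)=-1; (−1)^{-8·-6·5}·(+1)^-6·(-1)^-8 = +1.
(14, -1995 / ℚ) ramifies at {2, 3, 7, 19}: a division algebra.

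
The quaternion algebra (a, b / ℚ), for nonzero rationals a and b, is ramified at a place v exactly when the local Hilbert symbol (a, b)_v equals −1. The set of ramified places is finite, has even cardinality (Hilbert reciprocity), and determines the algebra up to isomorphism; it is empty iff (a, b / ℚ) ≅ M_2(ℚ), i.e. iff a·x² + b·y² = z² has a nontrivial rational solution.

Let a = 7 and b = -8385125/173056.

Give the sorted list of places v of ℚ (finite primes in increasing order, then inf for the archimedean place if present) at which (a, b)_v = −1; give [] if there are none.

[2, 5]

(a, b) ≡ (7, -5) mod (ℚ^×)²; places V = {2, 5, 7, 13, 37, ∞}.
(a,b)_37: α=0, u≡7; β=2, v≡13 (mod 37); (7|37)=+1, (13|37)=-1; sign (−1)^0·+1^2·-1^0 = +1.
(a,b)_2: α=0, β=-10; u≡7, v≡3 (mod 8); ε(u)ε(v)=1·1, αω(v)=0·1, βω(u)=-10·0; sum ≡ 1  ⇒  -1.
(a,b)_∞: sgn(7)=+, sgn(-5)=−, so +1.
(a,b)_5: α=0, u≡2; β=3, v≡4 (mod 5); (2|5)=-1, (4|5)=+1; sign (−1)^0·-1^3·+1^0 = -1.
(a,b)_13: α=0, u≡7; β=-2, v≡7 (mod 13); (7|13)=-1, (7|13)=-1; sign (−1)^0·-1^-2·-1^0 = +1.
(a,b)_7: α=1, u≡1; β=2, v≡2 (mod 7); (1|7)=+1, (2|7)=+1; sign (−1)^0·+1^2·+1^1 = +1.
(7, -5 / ℚ) ramifies at {2, 5}: a division algebra.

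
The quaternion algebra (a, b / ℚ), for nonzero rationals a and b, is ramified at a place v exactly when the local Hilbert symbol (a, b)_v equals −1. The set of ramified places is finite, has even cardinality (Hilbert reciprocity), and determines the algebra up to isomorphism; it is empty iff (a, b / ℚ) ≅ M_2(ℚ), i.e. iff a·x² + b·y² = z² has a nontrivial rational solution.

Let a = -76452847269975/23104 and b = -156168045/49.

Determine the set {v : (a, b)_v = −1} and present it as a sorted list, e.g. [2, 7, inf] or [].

[11, inf]

Mod squares: a ≡ -319, b ≡ -143405. Check v ∈ {∞, 2, 3, 5, 7, 11, 19, 23, 29, 43}.
v=11: a=11^3·(≡1), b=11^2·(≡8) mod 11; (1|11)=+1, (8|11)=-1; (−1)^{3·2·5}·(+1)^2·(-1)^3 = -1.
v=7: a=7^0·(≡5), b=7^-2·(≡2) mod 7; (5|7)=-1, (2|7)=+1; (−1)^{0·-2·3}·(-1)^-2·(+1)^0 = +1.
v=43: a=43^2·(≡17), b=43^1·(≡30) mod 43; (17|43)=+1, (30|43)=-1; (−1)^{2·1·21}·(+1)^1·(-1)^2 = +1.
v=∞: -319 < 0 and -143405 < 0  ⇒  (a,b)_∞ = -1.
v=23: a=23^2·(≡2), b=23^1·(≡10) mod 23; (2|23)=+1, (10|23)=-1; (−1)^{2·1·11}·(+1)^1·(-1)^2 = +1.
v=5: a=5^2·(≡4), b=5^1·(≡4) mod 5; (4|5)=+1, (4|5)=+1; (−1)^{2·1·2}·(+1)^1·(+1)^2 = +1.
v=19: a=19^-2·(≡6), b=19^0·(≡9) mod 19; (6|19)=+1, (9|19)=+1; (−1)^{-2·0·9}·(+1)^0·(+1)^-2 = +1.
v=29: a=29^1·(≡15), b=29^1·(≡17) mod 29; (15|29)=-1, (17|29)=-1; (−1)^{1·1·14}·(-1)^1·(-1)^1 = +1.
v=2: v_2(a)=-6, v_2(b)=0; units ≡ 1, 3 (mod 8); ε·ε+αω+βω = 0·1+-6·1+0·0 ≡ 0  ⇒  (a,b)_2 = +1.
v=3: a=3^4·(≡2), b=3^2·(≡1) mod 3; (2|3)=-1, (1|3)=+1; (−1)^{4·2·1}·(-1)^2·(+1)^4 = +1.
Ram(-319, -143405) = {11, ∞}; no ℚ_11-point on the conic.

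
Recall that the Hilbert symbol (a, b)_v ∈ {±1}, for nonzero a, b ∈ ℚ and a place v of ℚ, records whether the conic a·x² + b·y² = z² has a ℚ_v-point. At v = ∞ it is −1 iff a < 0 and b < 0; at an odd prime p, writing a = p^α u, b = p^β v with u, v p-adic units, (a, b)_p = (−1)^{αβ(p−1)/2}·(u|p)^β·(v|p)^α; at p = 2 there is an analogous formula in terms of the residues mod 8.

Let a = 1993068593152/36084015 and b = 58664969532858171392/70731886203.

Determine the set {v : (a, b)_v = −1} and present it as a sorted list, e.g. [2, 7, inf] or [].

[3, 13]

Mod squares: a ≡ 195, b ≡ 6. Check v ∈ {∞, 2, 3, 5, 7, 11, 13, 19, 23, 47}.
v=3: a=3^-3·(≡2), b=3^-7·(≡2) mod 3; (2|3)=-1, (2|3)=-1; (−1)^{-3·-7·1}·(-1)^-7·(-1)^-3 = -1.
v=19: a=19^2·(≡11), b=19^4·(≡11) mod 19; (11|19)=+1, (11|19)=+1; (−1)^{2·4·9}·(+1)^4·(+1)^2 = +1.
v=47: a=47^-2·(≡36), b=47^-2·(≡32) mod 47; (36|47)=+1, (32|47)=+1; (−1)^{-2·-2·23}·(+1)^-2·(+1)^-2 = +1.
v=2: v_2(a)=14, v_2(b)=21; units ≡ 3, 3 (mod 8); ε·ε+αω+βω = 1·1+14·1+21·1 ≡ 0  ⇒  (a,b)_2 = +1.
v=11: a=11^-2·(≡2), b=11^-4·(≡2) mod 11; (2|11)=-1, (2|11)=-1; (−1)^{-2·-4·5}·(-1)^-4·(-1)^-2 = +1.
v=7: a=7^2·(≡3), b=7^4·(≡6) mod 7; (3|7)=-1, (6|7)=-1; (−1)^{2·4·3}·(-1)^4·(-1)^2 = +1.
v=5: a=5^-1·(≡4), b=5^0·(≡4) mod 5; (4|5)=+1, (4|5)=+1; (−1)^{-1·0·2}·(+1)^0·(+1)^-1 = +1.
v=13: a=13^1·(≡2), b=13^2·(≡11) mod 13; (2|13)=-1, (11|13)=-1; (−1)^{1·2·6}·(-1)^2·(-1)^1 = -1.
v=∞: 195 > 0 and 6 > 0  ⇒  (a,b)_∞ = +1.
v=23: a=23^2·(≡14), b=23^2·(≡13) mod 23; (14|23)=-1, (13|23)=+1; (−1)^{2·2·11}·(-1)^2·(+1)^2 = +1.
Ram(195, 6) = {3, 13}; no ℚ_3-point on the conic.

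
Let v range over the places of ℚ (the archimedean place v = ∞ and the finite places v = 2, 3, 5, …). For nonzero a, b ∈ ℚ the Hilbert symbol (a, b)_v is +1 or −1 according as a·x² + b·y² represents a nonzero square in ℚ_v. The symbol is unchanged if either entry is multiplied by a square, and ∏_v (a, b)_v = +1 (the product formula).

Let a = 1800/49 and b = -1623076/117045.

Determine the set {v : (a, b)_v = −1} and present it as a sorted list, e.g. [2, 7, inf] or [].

(a, b) ≡ (2, -5) mod (ℚ^×)²; places V = {2, 3, 5, 7, 13, 17, ∞}.
(a,b)_5: α=2, u≡3; β=-1, v≡1 (mod 5); (3|5)=-1, (1|5)=+1; sign (−1)^0·-1^-1·+1^2 = -1.
(a,b)_17: α=0, u≡1; β=-2, v≡6 (mod 17); (1|17)=+1, (6|17)=-1; sign (−1)^0·+1^-2·-1^0 = +1.
(a,b)_7: α=-2, u≡1; β=4, v≡2 (mod 7); (1|7)=+1, (2|7)=+1; sign (−1)^0·+1^4·+1^-2 = +1.
(a,b)_13: α=0, u≡11; β=2, v≡7 (mod 13); (11|13)=-1, (7|13)=-1; sign (−1)^0·-1^2·-1^0 = +1.
(a,b)_∞: sgn(2)=+, sgn(-5)=−, so +1.
(a,b)_2: α=3, β=2; u≡1, v≡3 (mod 8); ε(u)ε(v)=0·1, αω(v)=3·1, βω(u)=2·0; sum ≡ 1  ⇒  -1.
(a,b)_3: α=2, u≡2; β=-4, v≡1 (mod 3); (2|3)=-1, (1|3)=+1; sign (−1)^0·-1^-4·+1^2 = +1.
|Ram(2, -5)| = 2, even; anisotropic at {2, 5}.

[2, 5]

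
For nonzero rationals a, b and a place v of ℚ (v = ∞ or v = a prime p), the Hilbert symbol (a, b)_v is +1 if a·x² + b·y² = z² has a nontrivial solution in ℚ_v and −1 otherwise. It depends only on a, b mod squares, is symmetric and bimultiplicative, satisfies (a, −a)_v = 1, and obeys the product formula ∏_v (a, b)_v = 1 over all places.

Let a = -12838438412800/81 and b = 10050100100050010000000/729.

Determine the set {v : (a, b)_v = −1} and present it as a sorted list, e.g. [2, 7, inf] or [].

[2, 5, 7, 13]

Mod squares: a ≡ -2002, b ≡ 10010. Check v ∈ {∞, 2, 3, 5, 7, 11, 13}.
v=∞: -2002 < 0 and 10010 > 0  ⇒  (a,b)_∞ = +1.
v=3: a=3^-4·(≡2), b=3^-6·(≡2) mod 3; (2|3)=-1, (2|3)=-1; (−1)^{-4·-6·1}·(-1)^-6·(-1)^-4 = +1.
v=5: a=5^2·(≡3), b=5^7·(≡2) mod 5; (3|5)=-1, (2|5)=-1; (−1)^{2·7·2}·(-1)^7·(-1)^2 = -1.
v=11: a=11^3·(≡5), b=11^5·(≡7) mod 11; (5|11)=+1, (7|11)=-1; (−1)^{3·5·5}·(+1)^5·(-1)^3 = +1.
v=13: a=13^3·(≡7), b=13^5·(≡3) mod 13; (7|13)=-1, (3|13)=+1; (−1)^{3·5·6}·(-1)^5·(+1)^3 = -1.
v=2: v_2(a)=9, v_2(b)=7; units ≡ 7, 5 (mod 8); ε·ε+αω+βω = 1·0+9·1+7·0 ≡ 1  ⇒  (a,b)_2 = -1.
v=7: a=7^3·(≡1), b=7^5·(≡1) mod 7; (1|7)=+1, (1|7)=+1; (−1)^{3·5·3}·(+1)^5·(+1)^3 = -1.
(-2002, 10010 / ℚ) ramifies at {2, 5, 7, 13}: a division algebra.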